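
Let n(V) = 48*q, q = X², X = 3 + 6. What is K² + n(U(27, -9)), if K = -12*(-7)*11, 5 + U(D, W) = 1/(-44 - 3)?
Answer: 857664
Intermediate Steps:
U(D, W) = -236/47 (U(D, W) = -5 + 1/(-44 - 3) = -5 + 1/(-47) = -5 - 1/47 = -236/47)
K = 924 (K = 84*11 = 924)
X = 9
q = 81 (q = 9² = 81)
n(V) = 3888 (n(V) = 48*81 = 3888)
K² + n(U(27, -9)) = 924² + 3888 = 853776 + 3888 = 857664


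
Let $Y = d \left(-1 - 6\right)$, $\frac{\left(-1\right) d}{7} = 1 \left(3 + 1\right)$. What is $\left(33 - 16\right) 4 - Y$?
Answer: $-128$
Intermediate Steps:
$d = -28$ ($d = - 7 \cdot 1 \left(3 + 1\right) = - 7 \cdot 1 \cdot 4 = \left(-7\right) 4 = -28$)
$Y = 196$ ($Y = - 28 \left(-1 - 6\right) = \left(-28\right) \left(-7\right) = 196$)
$\left(33 - 16\right) 4 - Y = \left(33 - 16\right) 4 - 196 = 17 \cdot 4 - 196 = 68 - 196 = -128$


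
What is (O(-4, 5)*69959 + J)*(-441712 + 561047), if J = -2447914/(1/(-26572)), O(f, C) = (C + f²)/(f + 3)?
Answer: 7762085606670115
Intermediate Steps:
O(f, C) = (C + f²)/(3 + f)
J = 65045970808 (J = -2447914/(-1/26572) = -2447914*(-26572) = 65045970808)
(O(-4, 5)*69959 + J)*(-441712 + 561047) = (((5 + (-4)²)/(3 - 4))*69959 + 65045970808)*(-441712 + 561047) = (((5 + 16)/(-1))*69959 + 65045970808)*119335 = (-1*21*69959 + 65045970808)*119335 = (-21*69959 + 65045970808)*119335 = (-1469139 + 65045970808)*119335 = 65044501669*119335 = 7762085606670115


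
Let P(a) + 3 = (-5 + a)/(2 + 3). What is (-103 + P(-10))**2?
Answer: 11881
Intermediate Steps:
P(a) = -4 + a/5 (P(a) = -3 + (-5 + a)/(2 + 3) = -3 + (-5 + a)/5 = -3 + (-5 + a)*(1/5) = -3 + (-1 + a/5) = -4 + a/5)
(-103 + P(-10))**2 = (-103 + (-4 + (1/5)*(-10)))**2 = (-103 + (-4 - 2))**2 = (-103 - 6)**2 = (-109)**2 = 11881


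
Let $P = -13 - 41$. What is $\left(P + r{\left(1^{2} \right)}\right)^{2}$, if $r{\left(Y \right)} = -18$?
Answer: $5184$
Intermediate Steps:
$P = -54$
$\left(P + r{\left(1^{2} \right)}\right)^{2} = \left(-54 - 18\right)^{2} = \left(-72\right)^{2} = 5184$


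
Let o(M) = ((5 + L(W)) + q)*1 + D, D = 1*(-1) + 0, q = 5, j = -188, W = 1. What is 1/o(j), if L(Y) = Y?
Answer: ⅒ ≈ 0.10000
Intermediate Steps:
D = -1 (D = -1 + 0 = -1)
o(M) = 10 (o(M) = ((5 + 1) + 5)*1 - 1 = (6 + 5)*1 - 1 = 11*1 - 1 = 11 - 1 = 10)
1/o(j) = 1/10 = ⅒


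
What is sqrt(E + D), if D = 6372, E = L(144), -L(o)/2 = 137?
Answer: sqrt(6098) ≈ 78.090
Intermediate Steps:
L(o) = -274 (L(o) = -2*137 = -274)
E = -274
sqrt(E + D) = sqrt(-274 + 6372) = sqrt(6098)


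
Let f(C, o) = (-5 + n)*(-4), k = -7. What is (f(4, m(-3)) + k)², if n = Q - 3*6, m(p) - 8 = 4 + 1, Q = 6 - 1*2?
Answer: 4761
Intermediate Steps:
Q = 4 (Q = 6 - 2 = 4)
m(p) = 13 (m(p) = 8 + (4 + 1) = 8 + 5 = 13)
n = -14 (n = 4 - 3*6 = 4 - 18 = -14)
f(C, o) = 76 (f(C, o) = (-5 - 14)*(-4) = -19*(-4) = 76)
(f(4, m(-3)) + k)² = (76 - 7)² = 69² = 4761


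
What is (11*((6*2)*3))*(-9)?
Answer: -3564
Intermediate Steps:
(11*((6*2)*3))*(-9) = (11*(12*3))*(-9) = (11*36)*(-9) = 396*(-9) = -3564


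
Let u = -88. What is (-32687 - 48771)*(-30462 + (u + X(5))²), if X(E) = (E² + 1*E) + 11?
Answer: 2301432874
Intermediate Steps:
X(E) = 11 + E + E² (X(E) = (E² + E) + 11 = (E + E²) + 11 = 11 + E + E²)
(-32687 - 48771)*(-30462 + (u + X(5))²) = (-32687 - 48771)*(-30462 + (-88 + (11 + 5 + 5²))²) = -81458*(-30462 + (-88 + (11 + 5 + 25))²) = -81458*(-30462 + (-88 + 41)²) = -81458*(-30462 + (-47)²) = -81458*(-30462 + 2209) = -81458*(-28253) = 2301432874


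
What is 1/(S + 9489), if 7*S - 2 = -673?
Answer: 7/65752 ≈ 0.00010646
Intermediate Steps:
S = -671/7 (S = 2/7 + (⅐)*(-673) = 2/7 - 673/7 = -671/7 ≈ -95.857)
1/(S + 9489) = 1/(-671/7 + 9489) = 1/(65752/7) = 7/65752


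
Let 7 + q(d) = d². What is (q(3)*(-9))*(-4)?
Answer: 72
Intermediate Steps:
q(d) = -7 + d²
(q(3)*(-9))*(-4) = ((-7 + 3²)*(-9))*(-4) = ((-7 + 9)*(-9))*(-4) = (2*(-9))*(-4) = -18*(-4) = 72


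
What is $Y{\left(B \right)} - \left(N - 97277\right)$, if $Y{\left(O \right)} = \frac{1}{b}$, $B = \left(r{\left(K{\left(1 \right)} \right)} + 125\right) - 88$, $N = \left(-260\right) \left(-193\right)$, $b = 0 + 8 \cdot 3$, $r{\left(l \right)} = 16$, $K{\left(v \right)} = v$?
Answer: $\frac{1130329}{24} \approx 47097.0$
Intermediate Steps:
$b = 24$ ($b = 0 + 24 = 24$)
$N = 50180$
$B = 53$ ($B = \left(16 + 125\right) - 88 = 141 - 88 = 53$)
$Y{\left(O \right)} = \frac{1}{24}$
$Y{\left(B \right)} - \left(N - 97277\right) = \frac{1}{24} - \left(50180 - 97277\right) = \frac{1}{24} - -47097 = \frac{1}{24} + 47097 = \frac{1130329}{24}$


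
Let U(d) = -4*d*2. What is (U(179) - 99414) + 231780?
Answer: 130934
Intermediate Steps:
U(d) = -8*d
(U(179) - 99414) + 231780 = (-8*179 - 99414) + 231780 = (-1432 - 99414) + 231780 = -100846 + 231780 = 130934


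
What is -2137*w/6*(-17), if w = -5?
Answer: -181645/6 ≈ -30274.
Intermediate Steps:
-2137*w/6*(-17) = -2137*(-5/6)*(-17) = -2137*(-5*1/6)*(-17) = -(-10685)*(-17)/6 = -2137*85/6 = -181645/6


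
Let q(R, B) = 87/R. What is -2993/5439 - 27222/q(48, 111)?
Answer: -2369054125/157731 ≈ -15020.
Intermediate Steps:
-2993/5439 - 27222/q(48, 111) = -2993/5439 - 27222/(87/48) = -2993*1/5439 - 27222/(87*(1/48)) = -2993/5439 - 27222/29/16 = -2993/5439 - 27222*16/29 = -2993/5439 - 435552/29 = -2369054125/157731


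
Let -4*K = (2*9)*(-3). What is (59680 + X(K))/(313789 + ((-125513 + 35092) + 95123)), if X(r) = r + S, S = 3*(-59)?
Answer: 119033/636982 ≈ 0.18687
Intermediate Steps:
K = 27/2 (K = -2*9*(-3)/4 = -9*(-3)/2 = -¼*(-54) = 27/2 ≈ 13.500)
S = -177
X(r) = -177 + r (X(r) = r - 177 = -177 + r)
(59680 + X(K))/(313789 + ((-125513 + 35092) + 95123)) = (59680 + (-177 + 27/2))/(313789 + ((-125513 + 35092) + 95123)) = (59680 - 327/2)/(313789 + (-90421 + 95123)) = 119033/(2*(313789 + 4702)) = (119033/2)/318491 = (119033/2)*(1/318491) = 119033/636982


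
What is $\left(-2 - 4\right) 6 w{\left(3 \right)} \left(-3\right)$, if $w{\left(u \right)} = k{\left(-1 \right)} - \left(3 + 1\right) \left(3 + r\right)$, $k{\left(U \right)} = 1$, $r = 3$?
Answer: $-2484$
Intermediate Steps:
$w{\left(u \right)} = -23$ ($w{\left(u \right)} = 1 - \left(3 + 1\right) \left(3 + 3\right) = 1 - 4 \cdot 6 = 1 - 24 = -23$)
$\left(-2 - 4\right) 6 w{\left(3 \right)} \left(-3\right) = \left(-2 - 4\right) 6 \left(-23\right) \left(-3\right) = \left(-6\right) 6 \left(-23\right) \left(-3\right) = \left(-36\right) \left(-23\right) \left(-3\right) = 828 \left(-3\right) = -2484$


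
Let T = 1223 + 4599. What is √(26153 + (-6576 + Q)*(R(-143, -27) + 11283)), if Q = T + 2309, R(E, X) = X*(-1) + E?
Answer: √17390838 ≈ 4170.2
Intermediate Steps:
T = 5822
R(E, X) = E - X (R(E, X) = -X + E = E - X)
Q = 8131 (Q = 5822 + 2309 = 8131)
√(26153 + (-6576 + Q)*(R(-143, -27) + 11283)) = √(26153 + (-6576 + 8131)*((-143 - 1*(-27)) + 11283)) = √(26153 + 1555*((-143 + 27) + 11283)) = √(26153 + 1555*(-116 + 11283)) = √(26153 + 1555*11167) = √(26153 + 17364685) = √17390838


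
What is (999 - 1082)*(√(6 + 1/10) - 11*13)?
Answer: 11869 - 83*√610/10 ≈ 11664.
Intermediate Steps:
(999 - 1082)*(√(6 + 1/10) - 11*13) = -83*(√(6 + ⅒) - 143) = -83*(√(61/10) - 143) = -83*(√610/10 - 143) = -83*(-143 + √610/10) = 11869 - 83*√610/10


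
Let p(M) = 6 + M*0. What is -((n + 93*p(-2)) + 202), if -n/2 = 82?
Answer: -596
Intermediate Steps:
n = -164 (n = -2*82 = -164)
p(M) = 6 (p(M) = 6 + 0 = 6)
-((n + 93*p(-2)) + 202) = -((-164 + 93*6) + 202) = -((-164 + 558) + 202) = -(394 + 202) = -1*596 = -596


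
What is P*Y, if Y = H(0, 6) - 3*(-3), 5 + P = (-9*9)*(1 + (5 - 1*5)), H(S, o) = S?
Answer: -774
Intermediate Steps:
P = -86 (P = -5 + (-9*9)*(1 + (5 - 1*5)) = -5 - 81*(1 + (5 - 5)) = -5 - 81*(1 + 0) = -5 - 81*1 = -5 - 81 = -86)
Y = 9 (Y = 0 - 3*(-3) = 0 + 9 = 9)
P*Y = -86*9 = -774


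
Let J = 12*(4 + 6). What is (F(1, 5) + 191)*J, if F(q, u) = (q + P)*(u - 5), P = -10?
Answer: 22920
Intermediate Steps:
F(q, u) = (-10 + q)*(-5 + u) (F(q, u) = (q - 10)*(u - 5) = (-10 + q)*(-5 + u))
J = 120 (J = 12*10 = 120)
(F(1, 5) + 191)*J = ((50 - 10*5 - 5*1 + 1*5) + 191)*120 = ((50 - 50 - 5 + 5) + 191)*120 = (0 + 191)*120 = 191*120 = 22920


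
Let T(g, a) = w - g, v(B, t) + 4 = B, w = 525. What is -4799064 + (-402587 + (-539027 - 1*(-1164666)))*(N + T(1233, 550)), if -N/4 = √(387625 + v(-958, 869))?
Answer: -162719880 - 892208*√386663 ≈ -7.1751e+8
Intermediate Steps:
v(B, t) = -4 + B
N = -4*√386663 (N = -4*√(387625 + (-4 - 958)) = -4*√(387625 - 962) = -4*√386663 ≈ -2487.3)
T(g, a) = 525 - g
-4799064 + (-402587 + (-539027 - 1*(-1164666)))*(N + T(1233, 550)) = -4799064 + (-402587 + (-539027 - 1*(-1164666)))*(-4*√386663 + (525 - 1*1233)) = -4799064 + (-402587 + (-539027 + 1164666))*(-4*√386663 + (525 - 1233)) = -4799064 + (-402587 + 625639)*(-4*√386663 - 708) = -4799064 + 223052*(-708 - 4*√386663) = -4799064 + (-157920816 - 892208*√386663) = -162719880 - 892208*√386663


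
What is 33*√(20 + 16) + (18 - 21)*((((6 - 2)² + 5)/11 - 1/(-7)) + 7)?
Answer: 13155/77 ≈ 170.84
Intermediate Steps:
33*√(20 + 16) + (18 - 21)*((((6 - 2)² + 5)/11 - 1/(-7)) + 7) = 33*√36 - 3*(((4² + 5)*(1/11) - 1*(-⅐)) + 7) = 33*6 - 3*(((16 + 5)*(1/11) + ⅐) + 7) = 198 - 3*((21*(1/11) + ⅐) + 7) = 198 - 3*((21/11 + ⅐) + 7) = 198 - 3*(158/77 + 7) = 198 - 3*697/77 = 198 - 2091/77 = 13155/77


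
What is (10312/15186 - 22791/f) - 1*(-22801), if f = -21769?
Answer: 3769108572644/165292017 ≈ 22803.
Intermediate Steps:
(10312/15186 - 22791/f) - 1*(-22801) = (10312/15186 - 22791/(-21769)) - 1*(-22801) = (10312*(1/15186) - 22791*(-1/21769)) + 22801 = (5156/7593 + 22791/21769) + 22801 = 285293027/165292017 + 22801 = 3769108572644/165292017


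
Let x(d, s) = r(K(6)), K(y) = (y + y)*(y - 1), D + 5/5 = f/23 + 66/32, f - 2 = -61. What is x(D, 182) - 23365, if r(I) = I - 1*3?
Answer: -23308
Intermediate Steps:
f = -59 (f = 2 - 61 = -59)
D = -553/368 (D = -1 + (-59/23 + 66/32) = -1 + (-59*1/23 + 66*(1/32)) = -1 + (-59/23 + 33/16) = -1 - 185/368 = -553/368 ≈ -1.5027)
K(y) = 2*y*(-1 + y) (K(y) = (2*y)*(-1 + y) = 2*y*(-1 + y))
r(I) = -3 + I (r(I) = I - 3 = -3 + I)
x(d, s) = 57 (x(d, s) = -3 + 2*6*(-1 + 6) = -3 + 2*6*5 = -3 + 60 = 57)
x(D, 182) - 23365 = 57 - 23365 = -23308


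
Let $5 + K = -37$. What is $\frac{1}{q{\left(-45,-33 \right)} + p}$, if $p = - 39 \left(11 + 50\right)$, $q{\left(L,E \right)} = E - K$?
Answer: $- \frac{1}{2370} \approx -0.00042194$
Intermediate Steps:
$K = -42$ ($K = -5 - 37 = -42$)
$q{\left(L,E \right)} = 42 + E$ ($q{\left(L,E \right)} = E - -42 = E + 42 = 42 + E$)
$p = -2379$ ($p = \left(-39\right) 61 = -2379$)
$\frac{1}{q{\left(-45,-33 \right)} + p} = \frac{1}{\left(42 - 33\right) - 2379} = \frac{1}{9 - 2379} = \frac{1}{-2370} = - \frac{1}{2370}$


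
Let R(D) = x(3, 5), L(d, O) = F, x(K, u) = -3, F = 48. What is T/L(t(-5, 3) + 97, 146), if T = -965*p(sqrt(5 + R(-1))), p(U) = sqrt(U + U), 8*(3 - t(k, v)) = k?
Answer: -965*2**(3/4)/48 ≈ -33.811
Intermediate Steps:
t(k, v) = 3 - k/8
L(d, O) = 48
R(D) = -3
p(U) = sqrt(2)*sqrt(U) (p(U) = sqrt(2*U) = sqrt(2)*sqrt(U))
T = -965*2**(3/4) (T = -965*sqrt(2)*sqrt(sqrt(5 - 3)) = -965*sqrt(2)*sqrt(sqrt(2)) = -965*sqrt(2)*2**(1/4) = -965*2**(3/4) ≈ -1622.9)
T/L(t(-5, 3) + 97, 146) = -965*2**(3/4)/48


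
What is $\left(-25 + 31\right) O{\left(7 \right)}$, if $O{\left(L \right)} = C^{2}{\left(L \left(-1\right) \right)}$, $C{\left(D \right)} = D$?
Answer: $294$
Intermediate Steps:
$O{\left(L \right)} = L^{2}$ ($O{\left(L \right)} = \left(L \left(-1\right)\right)^{2} = \left(- L\right)^{2} = L^{2}$)
$\left(-25 + 31\right) O{\left(7 \right)} = \left(-25 + 31\right) 7^{2} = 6 \cdot 49 = 294$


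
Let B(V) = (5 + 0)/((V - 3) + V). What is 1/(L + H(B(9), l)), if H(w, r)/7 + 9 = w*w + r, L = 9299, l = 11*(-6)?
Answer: 9/78973 ≈ 0.00011396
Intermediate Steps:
l = -66
B(V) = 5/(-3 + 2*V) (B(V) = 5/((-3 + V) + V) = 5/(-3 + 2*V))
H(w, r) = -63 + 7*r + 7*w**2 (H(w, r) = -63 + 7*(w*w + r) = -63 + 7*(w**2 + r) = -63 + 7*(r + w**2) = -63 + (7*r + 7*w**2) = -63 + 7*r + 7*w**2)
1/(L + H(B(9), l)) = 1/(9299 + (-63 + 7*(-66) + 7*(5/(-3 + 2*9))**2)) = 1/(9299 + (-63 - 462 + 7*(5/(-3 + 18))**2)) = 1/(9299 + (-63 - 462 + 7*(5/15)**2)) = 1/(9299 + (-63 - 462 + 7*(5*(1/15))**2)) = 1/(9299 + (-63 - 462 + 7*(1/3)**2)) = 1/(9299 + (-63 - 462 + 7*(1/9))) = 1/(9299 + (-63 - 462 + 7/9)) = 1/(9299 - 4718/9) = 1/(78973/9) = 9/78973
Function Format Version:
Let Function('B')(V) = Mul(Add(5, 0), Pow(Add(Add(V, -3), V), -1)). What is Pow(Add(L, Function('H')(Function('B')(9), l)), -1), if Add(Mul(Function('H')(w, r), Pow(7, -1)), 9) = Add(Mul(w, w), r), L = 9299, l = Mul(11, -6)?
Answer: Rational(9, 78973) ≈ 0.00011396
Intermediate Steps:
l = -66
Function('B')(V) = Mul(5, Pow(Add(-3, Mul(2, V)), -1)) (Function('B')(V) = Mul(5, Pow(Add(Add(-3, V), V), -1)) = Mul(5, Pow(Add(-3, Mul(2, V)), -1)))
Function('H')(w, r) = Add(-63, Mul(7, r), Mul(7, Pow(w, 2))) (Function('H')(w, r) = Add(-63, Mul(7, Add(Mul(w, w), r))) = Add(-63, Mul(7, Add(Pow(w, 2), r))) = Add(-63, Mul(7, Add(r, Pow(w, 2)))) = Add(-63, Add(Mul(7, r), Mul(7, Pow(w, 2)))) = Add(-63, Mul(7, r), Mul(7, Pow(w, 2))))
Pow(Add(L, Function('H')(Function('B')(9), l)), -1) = Pow(Add(9299, Add(-63, Mul(7, -66), Mul(7, Pow(Mul(5, Pow(Add(-3, Mul(2, 9)), -1)), 2)))), -1) = Pow(Add(9299, Add(-63, -462, Mul(7, Pow(Mul(5, Pow(Add(-3, 18), -1)), 2)))), -1) = Pow(Add(9299, Add(-63, -462, Mul(7, Pow(Mul(5, Pow(15, -1)), 2)))), -1) = Pow(Add(9299, Add(-63, -462, Mul(7, Pow(Mul(5, Rational(1, 15)), 2)))), -1) = Pow(Add(9299, Add(-63, -462, Mul(7, Pow(Rational(1, 3), 2)))), -1) = Pow(Add(9299, Add(-63, -462, Mul(7, Rational(1, 9)))), -1) = Pow(Add(9299, Add(-63, -462, Rational(7, 9))), -1) = Pow(Add(9299, Rational(-4718, 9)), -1) = Pow(Rational(78973, 9), -1) = Rational(9, 78973)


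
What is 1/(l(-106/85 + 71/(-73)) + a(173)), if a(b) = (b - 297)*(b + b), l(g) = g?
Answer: -6205/266233093 ≈ -2.3307e-5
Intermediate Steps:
a(b) = 2*b*(-297 + b) (a(b) = (-297 + b)*(2*b) = 2*b*(-297 + b))
1/(l(-106/85 + 71/(-73)) + a(173)) = 1/((-106/85 + 71/(-73)) + 2*173*(-297 + 173)) = 1/((-106*1/85 + 71*(-1/73)) + 2*173*(-124)) = 1/((-106/85 - 71/73) - 42904) = 1/(-13773/6205 - 42904) = 1/(-266233093/6205) = -6205/266233093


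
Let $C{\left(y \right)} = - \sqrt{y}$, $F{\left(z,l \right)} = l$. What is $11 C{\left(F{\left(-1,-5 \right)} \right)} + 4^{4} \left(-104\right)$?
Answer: $-26624 - 11 i \sqrt{5} \approx -26624.0 - 24.597 i$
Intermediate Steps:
$11 C{\left(F{\left(-1,-5 \right)} \right)} + 4^{4} \left(-104\right) = 11 \left(- \sqrt{-5}\right) + 4^{4} \left(-104\right) = 11 \left(- i \sqrt{5}\right) + 256 \left(-104\right) = 11 \left(- i \sqrt{5}\right) - 26624 = - 11 i \sqrt{5} - 26624 = -26624 - 11 i \sqrt{5}$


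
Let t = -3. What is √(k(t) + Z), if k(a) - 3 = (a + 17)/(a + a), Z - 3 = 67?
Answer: 2*√159/3 ≈ 8.4063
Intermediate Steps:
Z = 70 (Z = 3 + 67 = 70)
k(a) = 3 + (17 + a)/(2*a) (k(a) = 3 + (a + 17)/(a + a) = 3 + (17 + a)/((2*a)) = 3 + (17 + a)*(1/(2*a)) = 3 + (17 + a)/(2*a))
√(k(t) + Z) = √((½)*(17 + 7*(-3))/(-3) + 70) = √((½)*(-⅓)*(17 - 21) + 70) = √((½)*(-⅓)*(-4) + 70) = √(⅔ + 70) = √(212/3) = 2*√159/3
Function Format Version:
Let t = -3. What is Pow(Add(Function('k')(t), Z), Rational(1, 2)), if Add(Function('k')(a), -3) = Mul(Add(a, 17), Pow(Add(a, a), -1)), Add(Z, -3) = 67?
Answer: Mul(Rational(2, 3), Pow(159, Rational(1, 2))) ≈ 8.4063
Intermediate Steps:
Z = 70 (Z = Add(3, 67) = 70)
Function('k')(a) = Add(3, Mul(Rational(1, 2), Pow(a, -1), Add(17, a))) (Function('k')(a) = Add(3, Mul(Add(a, 17), Pow(Add(a, a), -1))) = Add(3, Mul(Add(17, a), Pow(Mul(2, a), -1))) = Add(3, Mul(Add(17, a), Mul(Rational(1, 2), Pow(a, -1)))) = Add(3, Mul(Rational(1, 2), Pow(a, -1), Add(17, a))))
Pow(Add(Function('k')(t), Z), Rational(1, 2)) = Pow(Add(Mul(Rational(1, 2), Pow(-3, -1), Add(17, Mul(7, -3))), 70), Rational(1, 2)) = Pow(Add(Mul(Rational(1, 2), Rational(-1, 3), Add(17, -21)), 70), Rational(1, 2)) = Pow(Add(Mul(Rational(1, 2), Rational(-1, 3), -4), 70), Rational(1, 2)) = Pow(Add(Rational(2, 3), 70), Rational(1, 2)) = Pow(Rational(212, 3), Rational(1, 2)) = Mul(Rational(2, 3), Pow(159, Rational(1, 2)))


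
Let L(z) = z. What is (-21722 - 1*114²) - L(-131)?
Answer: -34587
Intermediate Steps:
(-21722 - 1*114²) - L(-131) = (-21722 - 1*114²) - 1*(-131) = (-21722 - 1*12996) + 131 = (-21722 - 12996) + 131 = -34718 + 131 = -34587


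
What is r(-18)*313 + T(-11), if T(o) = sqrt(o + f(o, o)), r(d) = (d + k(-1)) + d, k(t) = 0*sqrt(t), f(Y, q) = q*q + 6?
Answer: -11268 + 2*sqrt(29) ≈ -11257.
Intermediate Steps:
f(Y, q) = 6 + q**2 (f(Y, q) = q**2 + 6 = 6 + q**2)
k(t) = 0
r(d) = 2*d (r(d) = (d + 0) + d = d + d = 2*d)
T(o) = sqrt(6 + o + o**2) (T(o) = sqrt(o + (6 + o**2)) = sqrt(6 + o + o**2))
r(-18)*313 + T(-11) = (2*(-18))*313 + sqrt(6 - 11 + (-11)**2) = -36*313 + sqrt(6 - 11 + 121) = -11268 + sqrt(116) = -11268 + 2*sqrt(29)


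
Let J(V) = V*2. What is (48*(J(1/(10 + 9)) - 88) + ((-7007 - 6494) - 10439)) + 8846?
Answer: -366946/19 ≈ -19313.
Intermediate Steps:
J(V) = 2*V
(48*(J(1/(10 + 9)) - 88) + ((-7007 - 6494) - 10439)) + 8846 = (48*(2/(10 + 9) - 88) + ((-7007 - 6494) - 10439)) + 8846 = (48*(2/19 - 88) + (-13501 - 10439)) + 8846 = (48*(2*(1/19) - 88) - 23940) + 8846 = (48*(2/19 - 88) - 23940) + 8846 = (48*(-1670/19) - 23940) + 8846 = (-80160/19 - 23940) + 8846 = -535020/19 + 8846 = -366946/19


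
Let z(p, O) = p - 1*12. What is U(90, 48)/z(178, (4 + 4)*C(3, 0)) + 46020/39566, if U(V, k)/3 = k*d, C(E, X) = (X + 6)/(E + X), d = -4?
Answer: -3787674/1641989 ≈ -2.3068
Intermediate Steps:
C(E, X) = (6 + X)/(E + X)
U(V, k) = -12*k (U(V, k) = 3*(k*(-4)) = 3*(-4*k) = -12*k)
z(p, O) = -12 + p (z(p, O) = p - 12 = -12 + p)
U(90, 48)/z(178, (4 + 4)*C(3, 0)) + 46020/39566 = (-12*48)/(-12 + 178) + 46020/39566 = -576/166 + 46020*(1/39566) = -576*1/166 + 23010/19783 = -288/83 + 23010/19783 = -3787674/1641989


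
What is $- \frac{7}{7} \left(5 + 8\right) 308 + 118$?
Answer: $-3886$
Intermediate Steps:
$- \frac{7}{7} \left(5 + 8\right) 308 + 118 = \left(-7\right) \frac{1}{7} \cdot 13 \cdot 308 + 118 = \left(-1\right) 13 \cdot 308 + 118 = \left(-13\right) 308 + 118 = -4004 + 118 = -3886$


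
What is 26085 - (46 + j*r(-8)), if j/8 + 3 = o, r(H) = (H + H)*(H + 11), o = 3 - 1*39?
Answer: 11063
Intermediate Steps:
o = -36 (o = 3 - 39 = -36)
r(H) = 2*H*(11 + H) (r(H) = (2*H)*(11 + H) = 2*H*(11 + H))
j = -312 (j = -24 + 8*(-36) = -24 - 288 = -312)
26085 - (46 + j*r(-8)) = 26085 - (46 - 624*(-8)*(11 - 8)) = 26085 - (46 - 624*(-8)*3) = 26085 - (46 - 312*(-48)) = 26085 - (46 + 14976) = 26085 - 1*15022 = 26085 - 15022 = 11063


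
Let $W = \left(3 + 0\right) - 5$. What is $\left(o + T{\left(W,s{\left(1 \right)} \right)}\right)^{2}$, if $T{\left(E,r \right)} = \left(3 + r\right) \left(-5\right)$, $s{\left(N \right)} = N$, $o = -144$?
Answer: $26896$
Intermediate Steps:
$W = -2$ ($W = 3 - 5 = -2$)
$T{\left(E,r \right)} = -15 - 5 r$
$\left(o + T{\left(W,s{\left(1 \right)} \right)}\right)^{2} = \left(-144 - 20\right)^{2} = \left(-164\right)^{2} = 26896$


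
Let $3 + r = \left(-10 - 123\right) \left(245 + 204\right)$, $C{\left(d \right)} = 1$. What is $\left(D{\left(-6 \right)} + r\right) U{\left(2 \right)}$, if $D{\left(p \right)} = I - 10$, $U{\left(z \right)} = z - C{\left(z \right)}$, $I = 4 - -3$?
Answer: $-59723$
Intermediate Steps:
$I = 7$ ($I = 4 + 3 = 7$)
$U{\left(z \right)} = -1 + z$ ($U{\left(z \right)} = z - 1 = -1 + z$)
$r = -59720$ ($r = -3 + \left(-10 - 123\right) \left(245 + 204\right) = -3 - 59717 = -59720$)
$D{\left(p \right)} = -3$ ($D{\left(p \right)} = 7 - 10 = -3$)
$\left(D{\left(-6 \right)} + r\right) U{\left(2 \right)} = \left(-3 - 59720\right) \left(-1 + 2\right) = \left(-59723\right) 1 = -59723$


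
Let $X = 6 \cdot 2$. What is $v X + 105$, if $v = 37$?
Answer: $549$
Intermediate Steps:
$X = 12$
$v X + 105 = 37 \cdot 12 + 105 = 444 + 105 = 549$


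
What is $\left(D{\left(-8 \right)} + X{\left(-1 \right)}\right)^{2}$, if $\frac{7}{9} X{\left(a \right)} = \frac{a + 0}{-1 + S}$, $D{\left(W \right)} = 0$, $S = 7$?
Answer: $\frac{9}{196} \approx 0.045918$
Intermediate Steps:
$X{\left(a \right)} = \frac{3 a}{14}$ ($X{\left(a \right)} = \frac{9 \frac{a + 0}{-1 + 7}}{7} = \frac{9 \frac{a}{6}}{7} = \frac{3 a}{14}$)
$\left(D{\left(-8 \right)} + X{\left(-1 \right)}\right)^{2} = \left(0 + \frac{3}{14} \left(-1\right)\right)^{2} = \left(0 - \frac{3}{14}\right)^{2} = \left(- \frac{3}{14}\right)^{2} = \frac{9}{196}$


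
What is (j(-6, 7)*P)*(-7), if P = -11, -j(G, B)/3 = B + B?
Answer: -3234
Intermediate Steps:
j(G, B) = -6*B (j(G, B) = -3*(B + B) = -6*B)
(j(-6, 7)*P)*(-7) = (-6*7*(-11))*(-7) = -42*(-11)*(-7) = 462*(-7) = -3234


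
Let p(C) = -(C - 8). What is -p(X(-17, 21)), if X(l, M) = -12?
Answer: -20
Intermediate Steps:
p(C) = 8 - C (p(C) = -(-8 + C) = 8 - C)
-p(X(-17, 21)) = -(8 - 1*(-12)) = -(8 + 12) = -1*20 = -20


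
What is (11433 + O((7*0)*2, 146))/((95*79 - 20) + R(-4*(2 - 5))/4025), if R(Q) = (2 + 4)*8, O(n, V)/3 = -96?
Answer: 14952875/10042391 ≈ 1.4890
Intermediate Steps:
O(n, V) = -288 (O(n, V) = 3*(-96) = -288)
R(Q) = 48 (R(Q) = 6*8 = 48)
(11433 + O((7*0)*2, 146))/((95*79 - 20) + R(-4*(2 - 5))/4025) = (11433 - 288)/((95*79 - 20) + 48/4025) = 11145/((7505 - 20) + 48*(1/4025)) = 11145/(7485 + 48/4025) = 11145/(30127173/4025) = 11145*(4025/30127173) = 14952875/10042391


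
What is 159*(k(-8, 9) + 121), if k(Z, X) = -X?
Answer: 17808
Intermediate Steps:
159*(k(-8, 9) + 121) = 159*(-1*9 + 121) = 159*(-9 + 121) = 159*112 = 17808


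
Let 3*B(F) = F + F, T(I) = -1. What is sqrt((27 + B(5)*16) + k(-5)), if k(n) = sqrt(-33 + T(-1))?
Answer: sqrt(723 + 9*I*sqrt(34))/3 ≈ 8.9688 + 0.32507*I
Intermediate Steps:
B(F) = 2*F/3 (B(F) = (F + F)/3 = (2*F)/3 = 2*F/3)
k(n) = I*sqrt(34) (k(n) = sqrt(-33 - 1) = sqrt(-34) = I*sqrt(34))
sqrt((27 + B(5)*16) + k(-5)) = sqrt((27 + ((2/3)*5)*16) + I*sqrt(34)) = sqrt((27 + (10/3)*16) + I*sqrt(34)) = sqrt((27 + 160/3) + I*sqrt(34)) = sqrt(241/3 + I*sqrt(34))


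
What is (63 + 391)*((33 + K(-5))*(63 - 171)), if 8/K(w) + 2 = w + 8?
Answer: -2010312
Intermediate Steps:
K(w) = 8/(6 + w) (K(w) = 8/(-2 + (w + 8)) = 8/(-2 + (8 + w)) = 8/(6 + w))
(63 + 391)*((33 + K(-5))*(63 - 171)) = (63 + 391)*((33 + 8/(6 - 5))*(63 - 171)) = 454*((33 + 8/1)*(-108)) = 454*((33 + 8*1)*(-108)) = 454*((33 + 8)*(-108)) = 454*(41*(-108)) = 454*(-4428) = -2010312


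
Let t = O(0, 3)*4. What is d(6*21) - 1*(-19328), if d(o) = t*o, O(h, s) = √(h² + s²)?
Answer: 20840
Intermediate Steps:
t = 12 (t = √(0² + 3²)*4 = √(0 + 9)*4 = √9*4 = 3*4 = 12)
d(o) = 12*o
d(6*21) - 1*(-19328) = 12*(6*21) - 1*(-19328) = 12*126 + 19328 = 1512 + 19328 = 20840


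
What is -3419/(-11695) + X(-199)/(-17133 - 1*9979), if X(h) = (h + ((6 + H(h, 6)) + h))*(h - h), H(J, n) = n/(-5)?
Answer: 3419/11695 ≈ 0.29235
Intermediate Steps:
H(J, n) = -n/5 (H(J, n) = n*(-⅕) = -n/5)
X(h) = 0 (X(h) = (h + ((6 - ⅕*6) + h))*(h - h) = (h + ((6 - 6/5) + h))*0 = (h + (24/5 + h))*0 = (24/5 + 2*h)*0 = 0)
-3419/(-11695) + X(-199)/(-17133 - 1*9979) = -3419/(-11695) + 0/(-17133 - 1*9979) = -3419*(-1/11695) + 0/(-17133 - 9979) = 3419/11695 + 0/(-27112) = 3419/11695 + 0*(-1/27112) = 3419/11695 + 0 = 3419/11695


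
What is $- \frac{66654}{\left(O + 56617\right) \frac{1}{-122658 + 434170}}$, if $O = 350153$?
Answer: $- \frac{494369544}{9685} \approx -51045.0$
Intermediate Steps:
$- \frac{66654}{\left(O + 56617\right) \frac{1}{-122658 + 434170}} = - \frac{66654}{\left(350153 + 56617\right) \frac{1}{-122658 + 434170}} = - \frac{66654}{406770 \cdot \frac{1}{311512}} = - \frac{66654}{\frac{203385}{155756}} = \left(-66654\right) \frac{155756}{203385} = - \frac{494369544}{9685}$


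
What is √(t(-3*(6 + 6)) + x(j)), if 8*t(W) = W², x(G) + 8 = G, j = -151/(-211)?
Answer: √6888095/211 ≈ 12.438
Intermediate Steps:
j = 151/211 (j = -151*(-1/211) = 151/211 ≈ 0.71564)
x(G) = -8 + G
t(W) = W²/8
√(t(-3*(6 + 6)) + x(j)) = √((-3*(6 + 6))²/8 + (-8 + 151/211)) = √((-3*12)²/8 - 1537/211) = √((⅛)*(-36)² - 1537/211) = √((⅛)*1296 - 1537/211) = √(162 - 1537/211) = √(32645/211) = √6888095/211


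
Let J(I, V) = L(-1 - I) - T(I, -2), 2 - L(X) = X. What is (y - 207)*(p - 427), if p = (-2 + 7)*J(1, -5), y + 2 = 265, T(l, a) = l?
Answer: -23072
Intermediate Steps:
L(X) = 2 - X
y = 263 (y = -2 + 265 = 263)
J(I, V) = 3 (J(I, V) = (2 - (-1 - I)) - I = (2 + (1 + I)) - I = (3 + I) - I = 3)
p = 15 (p = (-2 + 7)*3 = 5*3 = 15)
(y - 207)*(p - 427) = (263 - 207)*(15 - 427) = 56*(-412) = -23072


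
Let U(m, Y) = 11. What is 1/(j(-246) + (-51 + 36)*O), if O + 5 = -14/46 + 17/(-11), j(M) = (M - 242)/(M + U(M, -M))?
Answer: 59455/6232289 ≈ 0.0095398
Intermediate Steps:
j(M) = (-242 + M)/(11 + M) (j(M) = (M - 242)/(M + 11) = (-242 + M)/(11 + M))
O = -1733/253 (O = -5 + (-14/46 + 17/(-11)) = -5 + (-14*1/46 + 17*(-1/11)) = -5 + (-7/23 - 17/11) = -5 - 468/253 = -1733/253 ≈ -6.8498)
1/(j(-246) + (-51 + 36)*O) = 1/((-242 - 246)/(11 - 246) + (-51 + 36)*(-1733/253)) = 1/(-488/(-235) - 15*(-1733/253)) = 1/(-1/235*(-488) + 25995/253) = 1/(488/235 + 25995/253) = 1/(6232289/59455) = 59455/6232289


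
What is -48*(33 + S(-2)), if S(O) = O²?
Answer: -1776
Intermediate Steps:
-48*(33 + S(-2)) = -48*(33 + (-2)²) = -48*(33 + 4) = -48*37 = -1776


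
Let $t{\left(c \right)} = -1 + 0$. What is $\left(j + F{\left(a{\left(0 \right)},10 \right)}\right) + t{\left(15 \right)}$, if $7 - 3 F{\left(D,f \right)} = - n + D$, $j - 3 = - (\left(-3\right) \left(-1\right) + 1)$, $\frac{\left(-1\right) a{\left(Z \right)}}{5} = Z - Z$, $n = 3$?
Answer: $\frac{4}{3} \approx 1.3333$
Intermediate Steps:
$t{\left(c \right)} = -1$
$a{\left(Z \right)} = 0$ ($a{\left(Z \right)} = - 5 \left(Z - Z\right) = \left(-5\right) 0 = 0$)
$j = -1$ ($j = 3 - \left(\left(-3\right) \left(-1\right) + 1\right) = 3 - \left(3 + 1\right) = 3 - 4 = -1$)
$F{\left(D,f \right)} = \frac{10}{3} - \frac{D}{3}$ ($F{\left(D,f \right)} = \frac{7}{3} - \frac{\left(-1\right) 3 + D}{3} = \frac{7}{3} - \frac{-3 + D}{3} = \frac{7}{3} - \left(-1 + \frac{D}{3}\right) = \frac{10}{3} - \frac{D}{3}$)
$\left(j + F{\left(a{\left(0 \right)},10 \right)}\right) + t{\left(15 \right)} = \left(-1 + \left(\frac{10}{3} - 0\right)\right) - 1 = \left(-1 + \left(\frac{10}{3} + 0\right)\right) - 1 = \left(-1 + \frac{10}{3}\right) - 1 = \frac{7}{3} - 1 = \frac{4}{3}$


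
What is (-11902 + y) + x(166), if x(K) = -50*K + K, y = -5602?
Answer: -25638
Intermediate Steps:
x(K) = -49*K
(-11902 + y) + x(166) = (-11902 - 5602) - 49*166 = -17504 - 8134 = -25638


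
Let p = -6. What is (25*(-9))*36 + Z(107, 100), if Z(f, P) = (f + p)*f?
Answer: 2707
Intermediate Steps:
Z(f, P) = f*(-6 + f) (Z(f, P) = (f - 6)*f = (-6 + f)*f = f*(-6 + f))
(25*(-9))*36 + Z(107, 100) = (25*(-9))*36 + 107*(-6 + 107) = -225*36 + 107*101 = -8100 + 10807 = 2707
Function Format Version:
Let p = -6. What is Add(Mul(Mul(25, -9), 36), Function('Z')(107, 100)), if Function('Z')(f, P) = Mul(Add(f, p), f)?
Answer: 2707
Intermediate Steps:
Function('Z')(f, P) = Mul(f, Add(-6, f)) (Function('Z')(f, P) = Mul(Add(f, -6), f) = Mul(Add(-6, f), f) = Mul(f, Add(-6, f)))
Add(Mul(Mul(25, -9), 36), Function('Z')(107, 100)) = Add(Mul(Mul(25, -9), 36), Mul(107, Add(-6, 107))) = Add(Mul(-225, 36), Mul(107, 101)) = Add(-8100, 10807) = 2707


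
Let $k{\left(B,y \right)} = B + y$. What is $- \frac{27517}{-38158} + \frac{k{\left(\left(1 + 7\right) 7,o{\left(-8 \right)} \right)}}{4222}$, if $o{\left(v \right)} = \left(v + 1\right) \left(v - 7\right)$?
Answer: $\frac{30580053}{40275769} \approx 0.75927$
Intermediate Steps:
$o{\left(v \right)} = \left(1 + v\right) \left(-7 + v\right)$
$- \frac{27517}{-38158} + \frac{k{\left(\left(1 + 7\right) 7,o{\left(-8 \right)} \right)}}{4222} = - \frac{27517}{-38158} + \frac{\left(1 + 7\right) 7 - \left(-41 - 64\right)}{4222} = \left(-27517\right) \left(- \frac{1}{38158}\right) + \left(8 \cdot 7 + \left(-7 + 64 + 48\right)\right) \frac{1}{4222} = \frac{27517}{38158} + \left(56 + 105\right) \frac{1}{4222} = \frac{27517}{38158} + 161 \cdot \frac{1}{4222} = \frac{27517}{38158} + \frac{161}{4222} = \frac{30580053}{40275769}$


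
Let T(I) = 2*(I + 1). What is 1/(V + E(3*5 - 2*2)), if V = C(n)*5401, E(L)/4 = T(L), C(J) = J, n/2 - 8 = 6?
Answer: 1/151324 ≈ 6.6083e-6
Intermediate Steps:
n = 28 (n = 16 + 2*6 = 16 + 12 = 28)
T(I) = 2 + 2*I (T(I) = 2*(1 + I) = 2 + 2*I)
E(L) = 8 + 8*L (E(L) = 4*(2 + 2*L) = 8 + 8*L)
V = 151228 (V = 28*5401 = 151228)
1/(V + E(3*5 - 2*2)) = 1/(151228 + (8 + 8*(3*5 - 2*2))) = 1/(151228 + (8 + 8*(15 - 4))) = 1/(151228 + (8 + 8*11)) = 1/(151228 + (8 + 88)) = 1/(151228 + 96) = 1/151324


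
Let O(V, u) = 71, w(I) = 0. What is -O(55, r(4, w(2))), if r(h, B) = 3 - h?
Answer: -71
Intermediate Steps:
-O(55, r(4, w(2))) = -1*71 = -71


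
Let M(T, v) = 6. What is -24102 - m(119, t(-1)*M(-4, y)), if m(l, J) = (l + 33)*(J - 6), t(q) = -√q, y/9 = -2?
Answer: -23190 + 912*I ≈ -23190.0 + 912.0*I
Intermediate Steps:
y = -18 (y = 9*(-2) = -18)
m(l, J) = (-6 + J)*(33 + l) (m(l, J) = (33 + l)*(-6 + J) = (-6 + J)*(33 + l))
-24102 - m(119, t(-1)*M(-4, y)) = -24102 - (-198 - 6*119 + 33*(-√(-1)*6) + (-√(-1)*6)*119) = -24102 - (-198 - 714 + 33*(-I*6) + (-I*6)*119) = -24102 - (-198 - 714 + 33*(-6*I) - 6*I*119) = -24102 - (-198 - 714 - 198*I - 714*I) = -24102 - (-912 - 912*I) = -24102 + (912 + 912*I) = -23190 + 912*I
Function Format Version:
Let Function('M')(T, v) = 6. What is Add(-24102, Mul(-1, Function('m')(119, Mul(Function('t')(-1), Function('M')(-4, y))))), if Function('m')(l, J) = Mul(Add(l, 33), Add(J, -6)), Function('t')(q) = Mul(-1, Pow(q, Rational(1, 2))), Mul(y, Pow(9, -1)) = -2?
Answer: Add(-23190, Mul(912, I)) ≈ Add(-23190., Mul(912.00, I))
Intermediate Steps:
y = -18 (y = Mul(9, -2) = -18)
Function('m')(l, J) = Mul(Add(-6, J), Add(33, l)) (Function('m')(l, J) = Mul(Add(33, l), Add(-6, J)) = Mul(Add(-6, J), Add(33, l)))
Add(-24102, Mul(-1, Function('m')(119, Mul(Function('t')(-1), Function('M')(-4, y))))) = Add(-24102, Mul(-1, Add(-198, Mul(-6, 119), Mul(33, Mul(Mul(-1, Pow(-1, Rational(1, 2))), 6)), Mul(Mul(Mul(-1, Pow(-1, Rational(1, 2))), 6), 119)))) = Add(-24102, Mul(-1, Add(-198, -714, Mul(33, Mul(Mul(-1, I), 6)), Mul(Mul(Mul(-1, I), 6), 119)))) = Add(-24102, Mul(-1, Add(-198, -714, Mul(33, Mul(-6, I)), Mul(Mul(-6, I), 119)))) = Add(-24102, Mul(-1, Add(-198, -714, Mul(-198, I), Mul(-714, I)))) = Add(-24102, Mul(-1, Add(-912, Mul(-912, I)))) = Add(-24102, Add(912, Mul(912, I))) = Add(-23190, Mul(912, I))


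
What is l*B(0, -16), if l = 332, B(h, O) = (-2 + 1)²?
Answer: 332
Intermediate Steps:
B(h, O) = 1 (B(h, O) = (-1)² = 1)
l*B(0, -16) = 332*1 = 332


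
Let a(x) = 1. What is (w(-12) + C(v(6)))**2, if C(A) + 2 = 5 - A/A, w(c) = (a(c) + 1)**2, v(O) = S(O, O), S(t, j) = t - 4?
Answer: 36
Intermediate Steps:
S(t, j) = -4 + t
v(O) = -4 + O
w(c) = 4 (w(c) = (1 + 1)**2 = 2**2 = 4)
C(A) = 2 (C(A) = -2 + (5 - A/A) = -2 + (5 - 1*1) = -2 + (5 - 1) = -2 + 4 = 2)
(w(-12) + C(v(6)))**2 = (4 + 2)**2 = 6**2 = 36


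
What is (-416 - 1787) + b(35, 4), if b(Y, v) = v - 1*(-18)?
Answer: -2181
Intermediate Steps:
b(Y, v) = 18 + v (b(Y, v) = v + 18 = 18 + v)
(-416 - 1787) + b(35, 4) = (-416 - 1787) + (18 + 4) = -2203 + 22 = -2181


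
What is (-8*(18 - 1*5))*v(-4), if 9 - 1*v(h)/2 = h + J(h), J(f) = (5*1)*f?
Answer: -6864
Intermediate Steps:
J(f) = 5*f
v(h) = 18 - 12*h (v(h) = 18 - 2*(h + 5*h) = 18 - 12*h)
(-8*(18 - 1*5))*v(-4) = (-8*(18 - 1*5))*(18 - 12*(-4)) = (-8*(18 - 5))*(18 + 48) = -8*13*66 = -104*66 = -6864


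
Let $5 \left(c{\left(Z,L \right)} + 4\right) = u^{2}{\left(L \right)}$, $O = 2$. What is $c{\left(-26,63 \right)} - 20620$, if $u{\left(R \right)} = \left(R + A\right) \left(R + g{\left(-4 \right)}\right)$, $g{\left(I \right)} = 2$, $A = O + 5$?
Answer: $4119876$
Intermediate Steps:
$A = 7$ ($A = 2 + 5 = 7$)
$u{\left(R \right)} = \left(2 + R\right) \left(7 + R\right)$ ($u{\left(R \right)} = \left(R + 7\right) \left(R + 2\right) = \left(7 + R\right) \left(2 + R\right) = \left(2 + R\right) \left(7 + R\right)$)
$c{\left(Z,L \right)} = -4 + \frac{\left(14 + L^{2} + 9 L\right)^{2}}{5}$
$c{\left(-26,63 \right)} - 20620 = \left(-4 + \frac{\left(14 + 63^{2} + 9 \cdot 63\right)^{2}}{5}\right) - 20620 = \left(-4 + \frac{\left(14 + 3969 + 567\right)^{2}}{5}\right) - 20620 = \left(-4 + \frac{4550^{2}}{5}\right) - 20620 = \left(-4 + \frac{1}{5} \cdot 20702500\right) - 20620 = \left(-4 + 4140500\right) - 20620 = 4140496 - 20620 = 4119876$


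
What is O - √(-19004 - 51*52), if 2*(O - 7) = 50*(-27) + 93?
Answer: -1243/2 - 2*I*√5414 ≈ -621.5 - 147.16*I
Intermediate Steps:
O = -1243/2 (O = 7 + (50*(-27) + 93)/2 = 7 + (-1350 + 93)/2 = 7 + (½)*(-1257) = 7 - 1257/2 = -1243/2 ≈ -621.50)
O - √(-19004 - 51*52) = -1243/2 - √(-19004 - 51*52) = -1243/2 - √(-19004 - 2652) = -1243/2 - √(-21656) = -1243/2 - 2*I*√5414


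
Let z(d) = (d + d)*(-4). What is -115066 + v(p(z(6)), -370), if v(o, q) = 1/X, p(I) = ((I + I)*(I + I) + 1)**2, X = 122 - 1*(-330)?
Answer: -52009831/452 ≈ -1.1507e+5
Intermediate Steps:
X = 452 (X = 122 + 330 = 452)
z(d) = -8*d (z(d) = (2*d)*(-4) = -8*d)
p(I) = (1 + 4*I**2)**2 (p(I) = ((2*I)*(2*I) + 1)**2 = (4*I**2 + 1)**2 = (1 + 4*I**2)**2)
v(o, q) = 1/452
-115066 + v(p(z(6)), -370) = -115066 + 1/452 = -52009831/452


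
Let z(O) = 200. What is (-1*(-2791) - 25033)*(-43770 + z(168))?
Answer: 969083940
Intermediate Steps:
(-1*(-2791) - 25033)*(-43770 + z(168)) = (-1*(-2791) - 25033)*(-43770 + 200) = (2791 - 25033)*(-43570) = -22242*(-43570) = 969083940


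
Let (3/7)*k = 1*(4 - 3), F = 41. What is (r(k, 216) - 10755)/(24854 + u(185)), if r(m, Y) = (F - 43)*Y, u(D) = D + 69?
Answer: -11187/25108 ≈ -0.44556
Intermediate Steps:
u(D) = 69 + D
k = 7/3 (k = 7*(1*(4 - 3))/3 = 7*(1*1)/3 = (7/3)*1 = 7/3 ≈ 2.3333)
r(m, Y) = -2*Y (r(m, Y) = (41 - 43)*Y = -2*Y)
(r(k, 216) - 10755)/(24854 + u(185)) = (-2*216 - 10755)/(24854 + (69 + 185)) = (-432 - 10755)/(24854 + 254) = -11187/25108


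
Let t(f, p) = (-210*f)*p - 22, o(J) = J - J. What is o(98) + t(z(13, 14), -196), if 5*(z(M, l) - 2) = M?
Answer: 189314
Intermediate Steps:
o(J) = 0
z(M, l) = 2 + M/5
t(f, p) = -22 - 210*f*p (t(f, p) = -210*f*p - 22 = -22 - 210*f*p)
o(98) + t(z(13, 14), -196) = 0 + (-22 - 210*(2 + (1/5)*13)*(-196)) = 0 + (-22 - 210*(2 + 13/5)*(-196)) = 0 + (-22 - 210*23/5*(-196)) = 0 + (-22 + 189336) = 0 + 189314 = 189314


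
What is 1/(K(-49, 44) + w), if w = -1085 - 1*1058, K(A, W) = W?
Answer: -1/2099 ≈ -0.00047642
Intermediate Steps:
w = -2143 (w = -1085 - 1058 = -2143)
1/(K(-49, 44) + w) = 1/(44 - 2143) = 1/(-2099) = -1/2099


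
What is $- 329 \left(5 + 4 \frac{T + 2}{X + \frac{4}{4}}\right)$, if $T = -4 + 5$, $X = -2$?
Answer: $2303$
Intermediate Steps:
$T = 1$
$- 329 \left(5 + 4 \frac{T + 2}{X + \frac{4}{4}}\right) = - 329 \left(5 + 4 \frac{1 + 2}{-2 + \frac{4}{4}}\right) = - 329 \left(5 + 4 \frac{3}{-2 + 4 \cdot \frac{1}{4}}\right) = - 329 \left(5 + 4 \frac{3}{-2 + 1}\right) = - 329 \left(5 + 4 \frac{3}{-1}\right) = - 329 \left(5 + 4 \cdot 3 \left(-1\right)\right) = - 329 \left(5 + 4 \left(-3\right)\right) = - 329 \left(5 - 12\right) = \left(-329\right) \left(-7\right) = 2303$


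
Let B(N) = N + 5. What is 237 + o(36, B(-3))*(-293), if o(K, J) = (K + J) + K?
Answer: -21445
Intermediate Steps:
B(N) = 5 + N
o(K, J) = J + 2*K (o(K, J) = (J + K) + K = J + 2*K)
237 + o(36, B(-3))*(-293) = 237 + ((5 - 3) + 2*36)*(-293) = 237 + (2 + 72)*(-293) = 237 + 74*(-293) = 237 - 21682 = -21445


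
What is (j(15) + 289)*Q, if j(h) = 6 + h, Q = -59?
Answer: -18290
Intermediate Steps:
(j(15) + 289)*Q = ((6 + 15) + 289)*(-59) = (21 + 289)*(-59) = 310*(-59) = -18290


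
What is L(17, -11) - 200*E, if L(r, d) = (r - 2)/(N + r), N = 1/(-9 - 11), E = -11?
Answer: 248700/113 ≈ 2200.9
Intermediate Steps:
N = -1/20 (N = 1/(-20) = -1/20 ≈ -0.050000)
L(r, d) = (-2 + r)/(-1/20 + r) (L(r, d) = (r - 2)/(-1/20 + r) = (-2 + r)/(-1/20 + r))
L(17, -11) - 200*E = 20*(-2 + 17)/(-1 + 20*17) - 200*(-11) = 20*15/(-1 + 340) + 2200 = 20*15/339 + 2200 = 20*(1/339)*15 + 2200 = 100/113 + 2200 = 248700/113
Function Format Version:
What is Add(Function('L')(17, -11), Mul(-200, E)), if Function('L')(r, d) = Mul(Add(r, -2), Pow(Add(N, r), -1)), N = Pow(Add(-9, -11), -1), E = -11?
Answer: Rational(248700, 113) ≈ 2200.9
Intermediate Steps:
N = Rational(-1, 20) (N = Pow(-20, -1) = Rational(-1, 20) ≈ -0.050000)
Function('L')(r, d) = Mul(Pow(Add(Rational(-1, 20), r), -1), Add(-2, r)) (Function('L')(r, d) = Mul(Add(r, -2), Pow(Add(Rational(-1, 20), r), -1)) = Mul(Add(-2, r), Pow(Add(Rational(-1, 20), r), -1)) = Mul(Pow(Add(Rational(-1, 20), r), -1), Add(-2, r)))
Add(Function('L')(17, -11), Mul(-200, E)) = Add(Mul(20, Pow(Add(-1, Mul(20, 17)), -1), Add(-2, 17)), Mul(-200, -11)) = Add(Mul(20, Pow(Add(-1, 340), -1), 15), 2200) = Add(Mul(20, Pow(339, -1), 15), 2200) = Add(Mul(20, Rational(1, 339), 15), 2200) = Add(Rational(100, 113), 2200) = Rational(248700, 113)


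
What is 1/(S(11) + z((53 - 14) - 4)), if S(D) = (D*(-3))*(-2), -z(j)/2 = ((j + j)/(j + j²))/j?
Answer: 315/20789 ≈ 0.015152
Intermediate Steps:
z(j) = -4/(j + j²) (z(j) = -2*(j + j)/(j + j²)/j = -2*(2*j)/(j + j²)/j = -2*2*j/(j + j²)/j = -4/(j + j²))
S(D) = 6*D (S(D) = -3*D*(-2) = 6*D)
1/(S(11) + z((53 - 14) - 4)) = 1/(6*11 - 4/(((53 - 14) - 4)*(1 + ((53 - 14) - 4)))) = 1/(66 - 4/((39 - 4)*(1 + (39 - 4)))) = 1/(66 - 4/(35*(1 + 35))) = 1/(66 - 4*1/35/36) = 1/(66 - 4*1/35*1/36) = 1/(66 - 1/315) = 1/(20789/315) = 315/20789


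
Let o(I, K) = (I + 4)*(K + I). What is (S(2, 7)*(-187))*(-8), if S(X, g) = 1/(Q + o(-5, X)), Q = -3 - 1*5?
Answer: -1496/5 ≈ -299.20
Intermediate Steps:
Q = -8 (Q = -3 - 5 = -8)
o(I, K) = (4 + I)*(I + K)
S(X, g) = 1/(-3 - X) (S(X, g) = 1/(-8 + ((-5)² + 4*(-5) + 4*X - 5*X)) = 1/(-8 + (25 - 20 + 4*X - 5*X)) = 1/(-8 + (5 - X)) = 1/(-3 - X))
(S(2, 7)*(-187))*(-8) = (-1/(3 + 2)*(-187))*(-8) = (-1/5*(-187))*(-8) = (-1*⅕*(-187))*(-8) = -⅕*(-187)*(-8) = (187/5)*(-8) = -1496/5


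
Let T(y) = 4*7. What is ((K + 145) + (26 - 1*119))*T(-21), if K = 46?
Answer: 2744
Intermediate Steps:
T(y) = 28
((K + 145) + (26 - 1*119))*T(-21) = ((46 + 145) + (26 - 1*119))*28 = (191 + (26 - 119))*28 = (191 - 93)*28 = 98*28 = 2744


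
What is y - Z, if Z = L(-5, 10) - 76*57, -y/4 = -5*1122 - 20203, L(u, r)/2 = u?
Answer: 107594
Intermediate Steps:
L(u, r) = 2*u
y = 103252 (y = -4*(-5*1122 - 20203) = -4*(-5610 - 20203) = -4*(-25813) = 103252)
Z = -4342 (Z = 2*(-5) - 76*57 = -10 - 4332 = -4342)
y - Z = 103252 - 1*(-4342) = 103252 + 4342 = 107594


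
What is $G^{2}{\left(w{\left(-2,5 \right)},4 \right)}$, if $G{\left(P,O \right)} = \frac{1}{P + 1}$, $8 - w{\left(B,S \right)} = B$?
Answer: $\frac{1}{121} \approx 0.0082645$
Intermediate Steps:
$w{\left(B,S \right)} = 8 - B$
$G{\left(P,O \right)} = \frac{1}{1 + P}$
$G^{2}{\left(w{\left(-2,5 \right)},4 \right)} = \left(\frac{1}{1 + \left(8 - -2\right)}\right)^{2} = \left(\frac{1}{1 + \left(8 + 2\right)}\right)^{2} = \left(\frac{1}{1 + 10}\right)^{2} = \left(\frac{1}{11}\right)^{2} = \frac{1}{121}$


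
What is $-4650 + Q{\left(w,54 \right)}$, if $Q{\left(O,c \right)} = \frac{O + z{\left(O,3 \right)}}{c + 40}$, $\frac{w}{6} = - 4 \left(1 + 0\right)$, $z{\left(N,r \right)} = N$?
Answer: $- \frac{218574}{47} \approx -4650.5$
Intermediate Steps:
$w = -24$ ($w = 6 \left(- 4 \left(1 + 0\right)\right) = 6 \left(\left(-4\right) 1\right) = 6 \left(-4\right) = -24$)
$Q{\left(O,c \right)} = \frac{2 O}{40 + c}$ ($Q{\left(O,c \right)} = \frac{O + O}{c + 40} = \frac{2 O}{40 + c}$)
$-4650 + Q{\left(w,54 \right)} = -4650 + 2 \left(-24\right) \frac{1}{40 + 54} = -4650 + 2 \left(-24\right) \frac{1}{94} = -4650 - \frac{24}{47} = - \frac{218574}{47}$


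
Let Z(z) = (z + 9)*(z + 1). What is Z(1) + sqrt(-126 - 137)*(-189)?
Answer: 20 - 189*I*sqrt(263) ≈ 20.0 - 3065.1*I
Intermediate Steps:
Z(z) = (1 + z)*(9 + z) (Z(z) = (9 + z)*(1 + z) = (1 + z)*(9 + z))
Z(1) + sqrt(-126 - 137)*(-189) = (9 + 1**2 + 10*1) + sqrt(-126 - 137)*(-189) = (9 + 1 + 10) + sqrt(-263)*(-189) = 20 + (I*sqrt(263))*(-189) = 20 - 189*I*sqrt(263)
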